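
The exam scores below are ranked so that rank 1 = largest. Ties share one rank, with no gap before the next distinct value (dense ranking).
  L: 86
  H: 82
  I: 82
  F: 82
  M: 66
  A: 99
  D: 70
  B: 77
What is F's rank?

3

Sorted (descending): 99, 86, 82, 82, 82, 77, 70, 66
The 3 values of 82 share dense rank 3.
Remaining distinct values take the next consecutive integers.
F has value 82 → rank 3.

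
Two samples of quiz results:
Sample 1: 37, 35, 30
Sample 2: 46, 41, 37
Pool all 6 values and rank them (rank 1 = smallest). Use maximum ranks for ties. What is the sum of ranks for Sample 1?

7

Sorted (ascending): 30, 35, 37, 37, 41, 46
The 2 values of 37 occupy positions 3–4 → each gets rank 4.
Sample 1 values → pooled ranks: 37→4, 35→2, 30→1
Rank sum = 4 + 2 + 1 = 7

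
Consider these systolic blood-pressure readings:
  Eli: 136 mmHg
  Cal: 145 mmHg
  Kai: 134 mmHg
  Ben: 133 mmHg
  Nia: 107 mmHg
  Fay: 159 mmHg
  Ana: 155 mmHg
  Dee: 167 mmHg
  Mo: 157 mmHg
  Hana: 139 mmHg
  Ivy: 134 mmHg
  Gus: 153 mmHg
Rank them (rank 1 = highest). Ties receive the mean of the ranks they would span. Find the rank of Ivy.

Sorted (descending): 167, 159, 157, 155, 153, 145, 139, 136, 134, 134, 133, 107
The 2 values of 134 occupy positions 9–10 → average rank (9+10)/2 = 9.5.
Ivy has value 134 mmHg → rank 9.5.

9.5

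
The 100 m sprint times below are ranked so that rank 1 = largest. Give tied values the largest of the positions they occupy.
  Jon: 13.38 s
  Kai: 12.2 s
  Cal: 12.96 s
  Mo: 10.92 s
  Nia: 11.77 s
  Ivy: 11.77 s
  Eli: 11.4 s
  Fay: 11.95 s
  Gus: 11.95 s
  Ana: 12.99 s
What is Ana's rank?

2

Sorted (descending): 13.38, 12.99, 12.96, 12.2, 11.95, 11.95, 11.77, 11.77, 11.4, 10.92
The 2 values of 11.95 occupy positions 5–6 → each gets rank 6.
The 2 values of 11.77 occupy positions 7–8 → each gets rank 8.
Ana has value 12.99 s → rank 2.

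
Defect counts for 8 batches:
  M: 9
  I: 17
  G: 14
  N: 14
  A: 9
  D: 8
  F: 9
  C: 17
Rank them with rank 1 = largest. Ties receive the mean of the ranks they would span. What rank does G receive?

Sorted (descending): 17, 17, 14, 14, 9, 9, 9, 8
The 2 values of 17 occupy positions 1–2 → average rank (1+2)/2 = 1.5.
The 2 values of 14 occupy positions 3–4 → average rank (3+4)/2 = 3.5.
The 3 values of 9 occupy positions 5–7 → average rank 6.
G has value 14 → rank 3.5.

3.5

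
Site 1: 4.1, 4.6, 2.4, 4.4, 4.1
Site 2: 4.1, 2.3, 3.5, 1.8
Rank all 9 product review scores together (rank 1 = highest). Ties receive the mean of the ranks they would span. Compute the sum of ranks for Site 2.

27

Sorted (descending): 4.6, 4.4, 4.1, 4.1, 4.1, 3.5, 2.4, 2.3, 1.8
The 3 values of 4.1 occupy positions 3–5 → average rank 4.
Site 2 values → pooled ranks: 4.1→4, 2.3→8, 3.5→6, 1.8→9
Rank sum = 4 + 8 + 6 + 9 = 27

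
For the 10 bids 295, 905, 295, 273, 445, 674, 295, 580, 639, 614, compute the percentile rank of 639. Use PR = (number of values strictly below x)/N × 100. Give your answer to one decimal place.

N = 10.
Strictly below 639: 7. Equal to 639: 1.
PR = 7/10 × 100 = 70.0

70.0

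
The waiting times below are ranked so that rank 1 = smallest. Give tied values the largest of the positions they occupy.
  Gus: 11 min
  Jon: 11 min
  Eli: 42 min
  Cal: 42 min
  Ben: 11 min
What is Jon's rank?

3

Sorted (ascending): 11, 11, 11, 42, 42
The 3 values of 11 occupy positions 1–3 → each gets rank 3.
The 2 values of 42 occupy positions 4–5 → each gets rank 5.
Jon has value 11 min → rank 3.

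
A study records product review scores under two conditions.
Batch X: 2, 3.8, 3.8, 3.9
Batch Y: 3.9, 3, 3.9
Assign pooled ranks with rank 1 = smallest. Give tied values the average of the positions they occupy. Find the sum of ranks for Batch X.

14

Sorted (ascending): 2, 3, 3.8, 3.8, 3.9, 3.9, 3.9
The 2 values of 3.8 occupy positions 3–4 → average rank (3+4)/2 = 3.5.
The 3 values of 3.9 occupy positions 5–7 → average rank 6.
Batch X values → pooled ranks: 2→1, 3.8→3.5, 3.8→3.5, 3.9→6
Rank sum = 1 + 3.5 + 3.5 + 6 = 14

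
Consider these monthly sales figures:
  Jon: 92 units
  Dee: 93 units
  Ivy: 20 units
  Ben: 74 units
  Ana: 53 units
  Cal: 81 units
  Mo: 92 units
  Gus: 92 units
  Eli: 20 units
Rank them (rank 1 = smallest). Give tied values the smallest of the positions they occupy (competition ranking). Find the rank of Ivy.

1

Sorted (ascending): 20, 20, 53, 74, 81, 92, 92, 92, 93
The 2 values of 20 occupy positions 1–2 → each gets rank 1.
The 3 values of 92 occupy positions 6–8 → each gets rank 6.
Ivy has value 20 units → rank 1.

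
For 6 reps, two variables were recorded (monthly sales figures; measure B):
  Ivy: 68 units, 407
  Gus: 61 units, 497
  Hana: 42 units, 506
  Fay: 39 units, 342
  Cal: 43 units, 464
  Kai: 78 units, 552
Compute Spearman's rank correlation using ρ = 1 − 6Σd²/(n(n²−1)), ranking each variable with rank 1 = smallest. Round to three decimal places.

0.486

Ranks of variable 1: 5, 4, 2, 1, 3, 6
Ranks of variable 2: 2, 4, 5, 1, 3, 6
d = r₁ − r₂: 3, 0, -3, 0, 0, 0
d²: 9, 0, 9, 0, 0, 0; Σd² = 18
ρ = 1 − 6·18/(6·35) = 1 − 108/210 = 0.486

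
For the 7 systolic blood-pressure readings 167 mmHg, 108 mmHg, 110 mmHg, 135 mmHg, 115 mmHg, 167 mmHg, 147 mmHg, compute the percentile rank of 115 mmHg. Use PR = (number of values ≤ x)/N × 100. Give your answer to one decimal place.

42.9

N = 7.
Strictly below 115: 2. Equal to 115: 1.
PR = 3/7 × 100 = 42.9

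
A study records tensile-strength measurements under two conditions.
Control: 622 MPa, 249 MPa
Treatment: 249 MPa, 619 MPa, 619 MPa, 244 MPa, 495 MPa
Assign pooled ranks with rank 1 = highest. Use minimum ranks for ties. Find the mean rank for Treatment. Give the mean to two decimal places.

Sorted (descending): 622, 619, 619, 495, 249, 249, 244
The 2 values of 619 occupy positions 2–3 → each gets rank 2.
The 2 values of 249 occupy positions 5–6 → each gets rank 5.
Treatment values → pooled ranks: 249→5, 619→2, 619→2, 244→7, 495→4
Mean rank = (5 + 2 + 2 + 7 + 4) / 5 = 4.00

4.00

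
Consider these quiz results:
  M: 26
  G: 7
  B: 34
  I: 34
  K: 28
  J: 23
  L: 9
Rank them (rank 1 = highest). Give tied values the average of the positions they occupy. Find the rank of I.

Sorted (descending): 34, 34, 28, 26, 23, 9, 7
The 2 values of 34 occupy positions 1–2 → average rank (1+2)/2 = 1.5.
I has value 34 → rank 1.5.

1.5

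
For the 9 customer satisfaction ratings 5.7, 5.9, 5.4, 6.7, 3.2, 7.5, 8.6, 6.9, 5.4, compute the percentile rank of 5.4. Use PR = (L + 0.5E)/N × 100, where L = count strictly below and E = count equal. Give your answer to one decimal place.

N = 9.
Strictly below 5.4: 1. Equal to 5.4: 2.
PR = (1 + 0.5·2)/9 × 100 = 22.2

22.2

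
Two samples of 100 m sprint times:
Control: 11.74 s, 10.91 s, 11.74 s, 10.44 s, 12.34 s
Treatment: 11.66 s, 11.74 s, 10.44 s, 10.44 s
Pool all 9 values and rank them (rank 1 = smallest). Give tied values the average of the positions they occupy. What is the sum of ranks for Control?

29

Sorted (ascending): 10.44, 10.44, 10.44, 10.91, 11.66, 11.74, 11.74, 11.74, 12.34
The 3 values of 10.44 occupy positions 1–3 → average rank 2.
The 3 values of 11.74 occupy positions 6–8 → average rank 7.
Control values → pooled ranks: 11.74→7, 10.91→4, 11.74→7, 10.44→2, 12.34→9
Rank sum = 7 + 4 + 7 + 2 + 9 = 29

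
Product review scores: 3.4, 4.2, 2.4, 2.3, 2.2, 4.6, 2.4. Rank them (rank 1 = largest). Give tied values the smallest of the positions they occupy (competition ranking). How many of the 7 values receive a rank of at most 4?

5

Sorted (descending): 4.6, 4.2, 3.4, 2.4, 2.4, 2.3, 2.2
The 2 values of 2.4 occupy positions 4–5 → each gets rank 4.
Ranks ≤ 4: {1, 2, 3, 4, 4} → 5 values.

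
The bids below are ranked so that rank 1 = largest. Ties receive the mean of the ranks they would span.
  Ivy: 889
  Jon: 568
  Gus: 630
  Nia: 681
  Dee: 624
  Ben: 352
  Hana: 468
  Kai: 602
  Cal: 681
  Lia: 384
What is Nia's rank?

Sorted (descending): 889, 681, 681, 630, 624, 602, 568, 468, 384, 352
The 2 values of 681 occupy positions 2–3 → average rank (2+3)/2 = 2.5.
Nia has value 681 → rank 2.5.

2.5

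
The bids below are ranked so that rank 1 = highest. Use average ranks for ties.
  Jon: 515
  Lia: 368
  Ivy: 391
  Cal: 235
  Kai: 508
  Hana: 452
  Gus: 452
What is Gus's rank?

Sorted (descending): 515, 508, 452, 452, 391, 368, 235
The 2 values of 452 occupy positions 3–4 → average rank (3+4)/2 = 3.5.
Gus has value 452 → rank 3.5.

3.5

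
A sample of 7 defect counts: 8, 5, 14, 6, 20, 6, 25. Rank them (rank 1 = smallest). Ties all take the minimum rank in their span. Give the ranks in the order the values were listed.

4, 1, 5, 2, 6, 2, 7

Sorted (ascending): 5, 6, 6, 8, 14, 20, 25
The 2 values of 6 occupy positions 2–3 → each gets rank 2.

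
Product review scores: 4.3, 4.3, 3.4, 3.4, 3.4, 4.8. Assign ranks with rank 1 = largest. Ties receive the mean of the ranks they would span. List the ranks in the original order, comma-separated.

Sorted (descending): 4.8, 4.3, 4.3, 3.4, 3.4, 3.4
The 2 values of 4.3 occupy positions 2–3 → average rank (2+3)/2 = 2.5.
The 3 values of 3.4 occupy positions 4–6 → average rank 5.

2.5, 2.5, 5, 5, 5, 1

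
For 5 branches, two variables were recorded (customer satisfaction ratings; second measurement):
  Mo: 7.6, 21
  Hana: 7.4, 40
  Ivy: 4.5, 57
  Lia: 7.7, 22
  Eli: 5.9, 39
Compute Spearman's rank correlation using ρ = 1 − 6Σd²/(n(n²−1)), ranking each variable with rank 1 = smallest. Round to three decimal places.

Ranks of variable 1: 4, 3, 1, 5, 2
Ranks of variable 2: 1, 4, 5, 2, 3
d = r₁ − r₂: 3, -1, -4, 3, -1
d²: 9, 1, 16, 9, 1; Σd² = 36
ρ = 1 − 6·36/(5·24) = 1 − 216/120 = -0.800

-0.800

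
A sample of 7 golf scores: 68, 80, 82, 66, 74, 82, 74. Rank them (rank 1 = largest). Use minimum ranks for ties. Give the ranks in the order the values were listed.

Sorted (descending): 82, 82, 80, 74, 74, 68, 66
The 2 values of 82 occupy positions 1–2 → each gets rank 1.
The 2 values of 74 occupy positions 4–5 → each gets rank 4.

6, 3, 1, 7, 4, 1, 4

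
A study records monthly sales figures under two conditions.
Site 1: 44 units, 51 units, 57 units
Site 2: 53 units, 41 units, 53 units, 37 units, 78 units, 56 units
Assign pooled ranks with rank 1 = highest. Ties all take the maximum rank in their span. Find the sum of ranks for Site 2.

Sorted (descending): 78, 57, 56, 53, 53, 51, 44, 41, 37
The 2 values of 53 occupy positions 4–5 → each gets rank 5.
Site 2 values → pooled ranks: 53→5, 41→8, 53→5, 37→9, 78→1, 56→3
Rank sum = 5 + 8 + 5 + 9 + 1 + 3 = 31

31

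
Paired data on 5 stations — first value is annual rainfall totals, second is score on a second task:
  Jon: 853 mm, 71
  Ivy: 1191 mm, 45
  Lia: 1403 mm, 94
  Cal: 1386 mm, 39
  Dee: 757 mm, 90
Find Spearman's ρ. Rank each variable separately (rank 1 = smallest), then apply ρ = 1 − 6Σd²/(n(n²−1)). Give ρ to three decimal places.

0.000

Ranks of variable 1: 2, 3, 5, 4, 1
Ranks of variable 2: 3, 2, 5, 1, 4
d = r₁ − r₂: -1, 1, 0, 3, -3
d²: 1, 1, 0, 9, 9; Σd² = 20
ρ = 1 − 6·20/(5·24) = 1 − 120/120 = 0.000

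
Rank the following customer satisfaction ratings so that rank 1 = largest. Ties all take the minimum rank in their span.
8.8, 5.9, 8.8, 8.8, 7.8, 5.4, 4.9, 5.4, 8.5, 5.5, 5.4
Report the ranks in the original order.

Sorted (descending): 8.8, 8.8, 8.8, 8.5, 7.8, 5.9, 5.5, 5.4, 5.4, 5.4, 4.9
The 3 values of 8.8 occupy positions 1–3 → each gets rank 1.
The 3 values of 5.4 occupy positions 8–10 → each gets rank 8.

1, 6, 1, 1, 5, 8, 11, 8, 4, 7, 8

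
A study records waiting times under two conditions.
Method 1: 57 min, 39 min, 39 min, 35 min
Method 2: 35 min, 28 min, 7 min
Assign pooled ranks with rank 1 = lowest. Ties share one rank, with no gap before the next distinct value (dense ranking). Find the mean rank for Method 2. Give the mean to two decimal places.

Sorted (ascending): 7, 28, 35, 35, 39, 39, 57
The 2 values of 35 share dense rank 3.
The 2 values of 39 share dense rank 4.
Remaining distinct values take the next consecutive integers.
Method 2 values → pooled ranks: 35→3, 28→2, 7→1
Mean rank = (3 + 2 + 1) / 3 = 2.00

2.00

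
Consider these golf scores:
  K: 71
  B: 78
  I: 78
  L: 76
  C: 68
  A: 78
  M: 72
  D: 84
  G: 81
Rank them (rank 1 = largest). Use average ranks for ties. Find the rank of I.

4

Sorted (descending): 84, 81, 78, 78, 78, 76, 72, 71, 68
The 3 values of 78 occupy positions 3–5 → average rank 4.
I has value 78 → rank 4.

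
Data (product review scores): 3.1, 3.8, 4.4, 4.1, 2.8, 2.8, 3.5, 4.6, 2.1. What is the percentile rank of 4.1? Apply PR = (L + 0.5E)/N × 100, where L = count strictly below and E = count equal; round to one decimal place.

72.2

N = 9.
Strictly below 4.1: 6. Equal to 4.1: 1.
PR = (6 + 0.5·1)/9 × 100 = 72.2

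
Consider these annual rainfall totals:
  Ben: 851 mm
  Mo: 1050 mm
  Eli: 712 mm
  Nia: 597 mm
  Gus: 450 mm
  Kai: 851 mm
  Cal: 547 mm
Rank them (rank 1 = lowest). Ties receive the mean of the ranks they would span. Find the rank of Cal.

Sorted (ascending): 450, 547, 597, 712, 851, 851, 1050
The 2 values of 851 occupy positions 5–6 → average rank (5+6)/2 = 5.5.
Cal has value 547 mm → rank 2.

2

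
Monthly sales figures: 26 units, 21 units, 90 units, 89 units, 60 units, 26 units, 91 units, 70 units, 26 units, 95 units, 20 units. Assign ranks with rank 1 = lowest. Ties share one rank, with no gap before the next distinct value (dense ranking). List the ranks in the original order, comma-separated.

3, 2, 7, 6, 4, 3, 8, 5, 3, 9, 1

Sorted (ascending): 20, 21, 26, 26, 26, 60, 70, 89, 90, 91, 95
The 3 values of 26 share dense rank 3.
Remaining distinct values take the next consecutive integers.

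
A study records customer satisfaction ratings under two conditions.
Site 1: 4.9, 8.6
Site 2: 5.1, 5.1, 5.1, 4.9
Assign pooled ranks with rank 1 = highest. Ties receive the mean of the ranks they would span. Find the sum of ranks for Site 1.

Sorted (descending): 8.6, 5.1, 5.1, 5.1, 4.9, 4.9
The 3 values of 5.1 occupy positions 2–4 → average rank 3.
The 2 values of 4.9 occupy positions 5–6 → average rank (5+6)/2 = 5.5.
Site 1 values → pooled ranks: 4.9→5.5, 8.6→1
Rank sum = 5.5 + 1 = 6.5

6.5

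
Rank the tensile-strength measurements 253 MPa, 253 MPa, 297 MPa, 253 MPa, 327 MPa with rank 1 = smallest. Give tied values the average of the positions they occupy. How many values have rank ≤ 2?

3

Sorted (ascending): 253, 253, 253, 297, 327
The 3 values of 253 occupy positions 1–3 → average rank 2.
Ranks ≤ 2: {2, 2, 2} → 3 values.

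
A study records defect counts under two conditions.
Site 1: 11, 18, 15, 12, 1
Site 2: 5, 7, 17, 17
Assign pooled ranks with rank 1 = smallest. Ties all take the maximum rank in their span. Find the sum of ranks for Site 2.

Sorted (ascending): 1, 5, 7, 11, 12, 15, 17, 17, 18
The 2 values of 17 occupy positions 7–8 → each gets rank 8.
Site 2 values → pooled ranks: 5→2, 7→3, 17→8, 17→8
Rank sum = 2 + 3 + 8 + 8 = 21

21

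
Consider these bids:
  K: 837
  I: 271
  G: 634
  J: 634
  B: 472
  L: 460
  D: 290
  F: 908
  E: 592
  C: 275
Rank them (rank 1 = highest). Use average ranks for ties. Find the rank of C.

Sorted (descending): 908, 837, 634, 634, 592, 472, 460, 290, 275, 271
The 2 values of 634 occupy positions 3–4 → average rank (3+4)/2 = 3.5.
C has value 275 → rank 9.

9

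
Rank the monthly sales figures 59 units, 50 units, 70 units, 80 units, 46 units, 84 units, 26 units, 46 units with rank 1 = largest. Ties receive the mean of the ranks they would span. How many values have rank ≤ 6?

Sorted (descending): 84, 80, 70, 59, 50, 46, 46, 26
The 2 values of 46 occupy positions 6–7 → average rank (6+7)/2 = 6.5.
Ranks ≤ 6: {1, 2, 3, 4, 5} → 5 values.

5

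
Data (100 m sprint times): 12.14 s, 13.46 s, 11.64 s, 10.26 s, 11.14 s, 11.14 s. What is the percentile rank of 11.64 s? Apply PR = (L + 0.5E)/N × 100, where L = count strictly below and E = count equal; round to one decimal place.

58.3

N = 6.
Strictly below 11.64: 3. Equal to 11.64: 1.
PR = (3 + 0.5·1)/6 × 100 = 58.3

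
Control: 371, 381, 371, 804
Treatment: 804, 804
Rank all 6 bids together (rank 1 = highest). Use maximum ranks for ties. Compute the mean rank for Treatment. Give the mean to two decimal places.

3.00

Sorted (descending): 804, 804, 804, 381, 371, 371
The 3 values of 804 occupy positions 1–3 → each gets rank 3.
The 2 values of 371 occupy positions 5–6 → each gets rank 6.
Treatment values → pooled ranks: 804→3, 804→3
Mean rank = (3 + 3) / 2 = 3.00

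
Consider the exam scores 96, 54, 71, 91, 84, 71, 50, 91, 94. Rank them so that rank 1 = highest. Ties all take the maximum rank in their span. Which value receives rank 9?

Sorted (descending): 96, 94, 91, 91, 84, 71, 71, 54, 50
The 2 values of 91 occupy positions 3–4 → each gets rank 4.
The 2 values of 71 occupy positions 6–7 → each gets rank 7.
Rank 9 → value 50.

50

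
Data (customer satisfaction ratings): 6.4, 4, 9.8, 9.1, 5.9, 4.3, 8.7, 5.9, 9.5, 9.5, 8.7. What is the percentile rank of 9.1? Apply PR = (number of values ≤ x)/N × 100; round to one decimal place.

N = 11.
Strictly below 9.1: 7. Equal to 9.1: 1.
PR = 8/11 × 100 = 72.7

72.7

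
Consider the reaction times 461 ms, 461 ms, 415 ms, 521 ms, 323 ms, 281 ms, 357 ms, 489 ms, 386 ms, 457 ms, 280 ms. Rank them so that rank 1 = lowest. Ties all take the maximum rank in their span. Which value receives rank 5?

386

Sorted (ascending): 280, 281, 323, 357, 386, 415, 457, 461, 461, 489, 521
The 2 values of 461 occupy positions 8–9 → each gets rank 9.
Rank 5 → value 386.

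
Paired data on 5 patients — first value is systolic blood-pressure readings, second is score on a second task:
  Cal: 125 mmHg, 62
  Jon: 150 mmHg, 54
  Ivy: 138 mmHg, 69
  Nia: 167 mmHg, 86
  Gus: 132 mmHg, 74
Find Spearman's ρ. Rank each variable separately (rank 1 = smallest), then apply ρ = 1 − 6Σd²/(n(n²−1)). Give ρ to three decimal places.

0.300

Ranks of variable 1: 1, 4, 3, 5, 2
Ranks of variable 2: 2, 1, 3, 5, 4
d = r₁ − r₂: -1, 3, 0, 0, -2
d²: 1, 9, 0, 0, 4; Σd² = 14
ρ = 1 − 6·14/(5·24) = 1 − 84/120 = 0.300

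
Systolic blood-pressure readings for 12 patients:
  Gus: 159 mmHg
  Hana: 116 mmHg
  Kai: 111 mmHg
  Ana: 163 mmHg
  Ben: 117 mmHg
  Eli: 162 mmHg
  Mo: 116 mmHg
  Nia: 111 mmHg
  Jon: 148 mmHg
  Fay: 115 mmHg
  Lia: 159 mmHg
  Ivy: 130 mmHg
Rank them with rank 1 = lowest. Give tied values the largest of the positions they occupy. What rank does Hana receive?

Sorted (ascending): 111, 111, 115, 116, 116, 117, 130, 148, 159, 159, 162, 163
The 2 values of 111 occupy positions 1–2 → each gets rank 2.
The 2 values of 116 occupy positions 4–5 → each gets rank 5.
The 2 values of 159 occupy positions 9–10 → each gets rank 10.
Hana has value 116 mmHg → rank 5.

5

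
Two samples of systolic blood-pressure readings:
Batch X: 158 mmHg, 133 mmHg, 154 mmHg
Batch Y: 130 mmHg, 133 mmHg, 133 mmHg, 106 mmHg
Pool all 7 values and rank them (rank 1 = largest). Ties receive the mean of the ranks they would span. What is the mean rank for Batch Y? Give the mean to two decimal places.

Sorted (descending): 158, 154, 133, 133, 133, 130, 106
The 3 values of 133 occupy positions 3–5 → average rank 4.
Batch Y values → pooled ranks: 130→6, 133→4, 133→4, 106→7
Mean rank = (6 + 4 + 4 + 7) / 4 = 5.25

5.25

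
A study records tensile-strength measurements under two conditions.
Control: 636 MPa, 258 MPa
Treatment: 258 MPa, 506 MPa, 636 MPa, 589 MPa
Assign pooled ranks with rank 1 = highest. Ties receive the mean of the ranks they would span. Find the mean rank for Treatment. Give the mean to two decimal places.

Sorted (descending): 636, 636, 589, 506, 258, 258
The 2 values of 636 occupy positions 1–2 → average rank (1+2)/2 = 1.5.
The 2 values of 258 occupy positions 5–6 → average rank (5+6)/2 = 5.5.
Treatment values → pooled ranks: 258→5.5, 506→4, 636→1.5, 589→3
Mean rank = (5.5 + 4 + 1.5 + 3) / 4 = 3.50

3.50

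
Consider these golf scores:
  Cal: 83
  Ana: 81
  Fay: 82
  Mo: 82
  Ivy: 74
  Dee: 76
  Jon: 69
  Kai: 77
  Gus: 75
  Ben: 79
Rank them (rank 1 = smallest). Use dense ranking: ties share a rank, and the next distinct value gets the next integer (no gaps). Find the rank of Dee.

4

Sorted (ascending): 69, 74, 75, 76, 77, 79, 81, 82, 82, 83
The 2 values of 82 share dense rank 8.
Remaining distinct values take the next consecutive integers.
Dee has value 76 → rank 4.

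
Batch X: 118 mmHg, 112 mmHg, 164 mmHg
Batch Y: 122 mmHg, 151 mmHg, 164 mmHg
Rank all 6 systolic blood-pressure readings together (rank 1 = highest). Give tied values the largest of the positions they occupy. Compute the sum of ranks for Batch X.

13

Sorted (descending): 164, 164, 151, 122, 118, 112
The 2 values of 164 occupy positions 1–2 → each gets rank 2.
Batch X values → pooled ranks: 118→5, 112→6, 164→2
Rank sum = 5 + 6 + 2 = 13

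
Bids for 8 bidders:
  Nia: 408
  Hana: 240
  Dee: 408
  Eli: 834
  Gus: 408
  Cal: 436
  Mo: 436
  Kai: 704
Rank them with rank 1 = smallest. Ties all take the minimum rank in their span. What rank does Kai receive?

7

Sorted (ascending): 240, 408, 408, 408, 436, 436, 704, 834
The 3 values of 408 occupy positions 2–4 → each gets rank 2.
The 2 values of 436 occupy positions 5–6 → each gets rank 5.
Kai has value 704 → rank 7.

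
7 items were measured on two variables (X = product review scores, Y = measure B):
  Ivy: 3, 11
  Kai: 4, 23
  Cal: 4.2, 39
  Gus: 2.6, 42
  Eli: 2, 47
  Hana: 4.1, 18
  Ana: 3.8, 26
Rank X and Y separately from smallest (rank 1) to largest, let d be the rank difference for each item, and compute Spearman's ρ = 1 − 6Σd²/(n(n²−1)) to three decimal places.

Ranks of variable 1: 3, 5, 7, 2, 1, 6, 4
Ranks of variable 2: 1, 3, 5, 6, 7, 2, 4
d = r₁ − r₂: 2, 2, 2, -4, -6, 4, 0
d²: 4, 4, 4, 16, 36, 16, 0; Σd² = 80
ρ = 1 − 6·80/(7·48) = 1 − 480/336 = -0.429

-0.429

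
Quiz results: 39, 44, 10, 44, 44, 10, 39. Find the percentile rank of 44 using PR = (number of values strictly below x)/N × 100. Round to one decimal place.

57.1

N = 7.
Strictly below 44: 4. Equal to 44: 3.
PR = 4/7 × 100 = 57.1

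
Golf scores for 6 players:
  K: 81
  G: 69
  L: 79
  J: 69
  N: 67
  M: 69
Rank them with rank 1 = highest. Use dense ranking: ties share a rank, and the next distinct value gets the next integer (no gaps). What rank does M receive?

Sorted (descending): 81, 79, 69, 69, 69, 67
The 3 values of 69 share dense rank 3.
Remaining distinct values take the next consecutive integers.
M has value 69 → rank 3.

3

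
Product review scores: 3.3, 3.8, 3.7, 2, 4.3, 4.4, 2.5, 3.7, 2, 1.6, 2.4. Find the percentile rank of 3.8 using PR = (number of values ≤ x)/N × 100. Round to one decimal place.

N = 11.
Strictly below 3.8: 8. Equal to 3.8: 1.
PR = 9/11 × 100 = 81.8

81.8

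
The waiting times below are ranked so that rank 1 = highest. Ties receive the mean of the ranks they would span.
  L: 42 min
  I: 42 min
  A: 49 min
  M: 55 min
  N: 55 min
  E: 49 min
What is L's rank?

5.5

Sorted (descending): 55, 55, 49, 49, 42, 42
The 2 values of 55 occupy positions 1–2 → average rank (1+2)/2 = 1.5.
The 2 values of 49 occupy positions 3–4 → average rank (3+4)/2 = 3.5.
The 2 values of 42 occupy positions 5–6 → average rank (5+6)/2 = 5.5.
L has value 42 min → rank 5.5.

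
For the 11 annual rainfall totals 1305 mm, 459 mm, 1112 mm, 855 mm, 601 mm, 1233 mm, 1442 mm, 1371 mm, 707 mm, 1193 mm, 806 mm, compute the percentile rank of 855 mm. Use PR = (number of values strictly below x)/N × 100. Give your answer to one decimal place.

36.4

N = 11.
Strictly below 855: 4. Equal to 855: 1.
PR = 4/11 × 100 = 36.4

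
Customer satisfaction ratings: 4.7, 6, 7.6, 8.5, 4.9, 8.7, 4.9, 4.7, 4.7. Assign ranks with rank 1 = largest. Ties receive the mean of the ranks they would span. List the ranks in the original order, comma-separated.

8, 4, 3, 2, 5.5, 1, 5.5, 8, 8

Sorted (descending): 8.7, 8.5, 7.6, 6, 4.9, 4.9, 4.7, 4.7, 4.7
The 2 values of 4.9 occupy positions 5–6 → average rank (5+6)/2 = 5.5.
The 3 values of 4.7 occupy positions 7–9 → average rank 8.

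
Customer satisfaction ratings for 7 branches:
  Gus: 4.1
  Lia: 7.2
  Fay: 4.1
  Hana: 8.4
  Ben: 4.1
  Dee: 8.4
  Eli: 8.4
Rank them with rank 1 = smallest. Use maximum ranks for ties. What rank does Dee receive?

Sorted (ascending): 4.1, 4.1, 4.1, 7.2, 8.4, 8.4, 8.4
The 3 values of 4.1 occupy positions 1–3 → each gets rank 3.
The 3 values of 8.4 occupy positions 5–7 → each gets rank 7.
Dee has value 8.4 → rank 7.

7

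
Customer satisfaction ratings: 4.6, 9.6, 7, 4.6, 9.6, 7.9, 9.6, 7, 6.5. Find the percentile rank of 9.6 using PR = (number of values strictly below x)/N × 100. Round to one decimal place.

66.7

N = 9.
Strictly below 9.6: 6. Equal to 9.6: 3.
PR = 6/9 × 100 = 66.7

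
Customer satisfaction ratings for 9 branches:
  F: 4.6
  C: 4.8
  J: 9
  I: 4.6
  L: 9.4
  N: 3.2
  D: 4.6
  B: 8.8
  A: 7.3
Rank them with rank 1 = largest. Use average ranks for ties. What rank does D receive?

Sorted (descending): 9.4, 9, 8.8, 7.3, 4.8, 4.6, 4.6, 4.6, 3.2
The 3 values of 4.6 occupy positions 6–8 → average rank 7.
D has value 4.6 → rank 7.

7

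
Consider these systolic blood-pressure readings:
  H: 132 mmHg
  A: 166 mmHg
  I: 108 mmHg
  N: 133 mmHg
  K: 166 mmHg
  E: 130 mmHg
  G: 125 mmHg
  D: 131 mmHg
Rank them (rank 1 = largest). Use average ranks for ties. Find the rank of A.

1.5

Sorted (descending): 166, 166, 133, 132, 131, 130, 125, 108
The 2 values of 166 occupy positions 1–2 → average rank (1+2)/2 = 1.5.
A has value 166 mmHg → rank 1.5.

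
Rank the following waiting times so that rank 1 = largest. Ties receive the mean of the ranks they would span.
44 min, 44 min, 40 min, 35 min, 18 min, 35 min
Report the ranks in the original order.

Sorted (descending): 44, 44, 40, 35, 35, 18
The 2 values of 44 occupy positions 1–2 → average rank (1+2)/2 = 1.5.
The 2 values of 35 occupy positions 4–5 → average rank (4+5)/2 = 4.5.

1.5, 1.5, 3, 4.5, 6, 4.5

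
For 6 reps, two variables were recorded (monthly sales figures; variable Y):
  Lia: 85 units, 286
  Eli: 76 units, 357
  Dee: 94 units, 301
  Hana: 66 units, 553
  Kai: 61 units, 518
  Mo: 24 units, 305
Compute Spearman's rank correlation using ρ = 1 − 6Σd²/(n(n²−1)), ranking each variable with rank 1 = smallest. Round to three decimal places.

Ranks of variable 1: 5, 4, 6, 3, 2, 1
Ranks of variable 2: 1, 4, 2, 6, 5, 3
d = r₁ − r₂: 4, 0, 4, -3, -3, -2
d²: 16, 0, 16, 9, 9, 4; Σd² = 54
ρ = 1 − 6·54/(6·35) = 1 − 324/210 = -0.543

-0.543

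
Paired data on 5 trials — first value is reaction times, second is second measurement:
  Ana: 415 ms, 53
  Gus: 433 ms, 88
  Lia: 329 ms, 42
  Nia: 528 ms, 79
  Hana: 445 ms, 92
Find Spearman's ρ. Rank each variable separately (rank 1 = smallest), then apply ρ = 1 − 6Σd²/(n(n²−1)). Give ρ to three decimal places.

Ranks of variable 1: 2, 3, 1, 5, 4
Ranks of variable 2: 2, 4, 1, 3, 5
d = r₁ − r₂: 0, -1, 0, 2, -1
d²: 0, 1, 0, 4, 1; Σd² = 6
ρ = 1 − 6·6/(5·24) = 1 − 36/120 = 0.700

0.700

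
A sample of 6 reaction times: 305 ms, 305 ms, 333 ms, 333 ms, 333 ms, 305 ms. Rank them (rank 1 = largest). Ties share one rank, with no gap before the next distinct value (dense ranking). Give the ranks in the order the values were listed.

2, 2, 1, 1, 1, 2

Sorted (descending): 333, 333, 333, 305, 305, 305
The 3 values of 333 share dense rank 1.
The 3 values of 305 share dense rank 2.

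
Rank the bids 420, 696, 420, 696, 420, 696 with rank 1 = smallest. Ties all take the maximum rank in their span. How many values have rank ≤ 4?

Sorted (ascending): 420, 420, 420, 696, 696, 696
The 3 values of 420 occupy positions 1–3 → each gets rank 3.
The 3 values of 696 occupy positions 4–6 → each gets rank 6.
Ranks ≤ 4: {3, 3, 3} → 3 values.

3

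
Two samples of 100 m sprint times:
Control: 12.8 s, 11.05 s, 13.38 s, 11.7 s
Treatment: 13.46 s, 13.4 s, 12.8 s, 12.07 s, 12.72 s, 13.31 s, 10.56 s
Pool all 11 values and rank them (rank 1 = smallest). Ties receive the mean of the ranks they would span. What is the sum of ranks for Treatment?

45.5

Sorted (ascending): 10.56, 11.05, 11.7, 12.07, 12.72, 12.8, 12.8, 13.31, 13.38, 13.4, 13.46
The 2 values of 12.8 occupy positions 6–7 → average rank (6+7)/2 = 6.5.
Treatment values → pooled ranks: 13.46→11, 13.4→10, 12.8→6.5, 12.07→4, 12.72→5, 13.31→8, 10.56→1
Rank sum = 11 + 10 + 6.5 + 4 + 5 + 8 + 1 = 45.5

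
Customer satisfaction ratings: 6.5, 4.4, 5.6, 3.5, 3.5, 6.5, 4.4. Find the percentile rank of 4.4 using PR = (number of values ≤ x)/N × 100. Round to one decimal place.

N = 7.
Strictly below 4.4: 2. Equal to 4.4: 2.
PR = 4/7 × 100 = 57.1

57.1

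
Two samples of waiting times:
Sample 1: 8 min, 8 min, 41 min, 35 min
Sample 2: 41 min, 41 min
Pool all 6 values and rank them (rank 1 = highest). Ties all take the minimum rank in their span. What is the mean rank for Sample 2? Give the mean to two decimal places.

Sorted (descending): 41, 41, 41, 35, 8, 8
The 3 values of 41 occupy positions 1–3 → each gets rank 1.
The 2 values of 8 occupy positions 5–6 → each gets rank 5.
Sample 2 values → pooled ranks: 41→1, 41→1
Mean rank = (1 + 1) / 2 = 1.00

1.00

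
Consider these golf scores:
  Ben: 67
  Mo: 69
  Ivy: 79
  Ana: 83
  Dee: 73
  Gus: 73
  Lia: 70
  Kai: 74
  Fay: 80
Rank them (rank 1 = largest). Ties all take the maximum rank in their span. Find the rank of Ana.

Sorted (descending): 83, 80, 79, 74, 73, 73, 70, 69, 67
The 2 values of 73 occupy positions 5–6 → each gets rank 6.
Ana has value 83 → rank 1.

1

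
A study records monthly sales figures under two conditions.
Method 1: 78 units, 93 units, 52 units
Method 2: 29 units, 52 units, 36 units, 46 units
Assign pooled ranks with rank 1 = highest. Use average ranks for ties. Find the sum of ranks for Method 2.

21.5

Sorted (descending): 93, 78, 52, 52, 46, 36, 29
The 2 values of 52 occupy positions 3–4 → average rank (3+4)/2 = 3.5.
Method 2 values → pooled ranks: 29→7, 52→3.5, 36→6, 46→5
Rank sum = 7 + 3.5 + 6 + 5 = 21.5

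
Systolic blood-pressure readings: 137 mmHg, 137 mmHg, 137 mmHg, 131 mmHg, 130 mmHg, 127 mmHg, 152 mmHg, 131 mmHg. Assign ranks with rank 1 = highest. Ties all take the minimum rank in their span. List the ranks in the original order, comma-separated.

Sorted (descending): 152, 137, 137, 137, 131, 131, 130, 127
The 3 values of 137 occupy positions 2–4 → each gets rank 2.
The 2 values of 131 occupy positions 5–6 → each gets rank 5.

2, 2, 2, 5, 7, 8, 1, 5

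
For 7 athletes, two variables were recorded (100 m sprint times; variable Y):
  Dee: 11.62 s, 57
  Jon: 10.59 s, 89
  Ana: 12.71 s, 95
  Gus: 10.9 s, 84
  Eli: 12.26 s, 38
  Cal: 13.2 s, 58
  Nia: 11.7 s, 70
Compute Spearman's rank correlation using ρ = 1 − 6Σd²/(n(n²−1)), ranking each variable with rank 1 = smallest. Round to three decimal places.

Ranks of variable 1: 3, 1, 6, 2, 5, 7, 4
Ranks of variable 2: 2, 6, 7, 5, 1, 3, 4
d = r₁ − r₂: 1, -5, -1, -3, 4, 4, 0
d²: 1, 25, 1, 9, 16, 16, 0; Σd² = 68
ρ = 1 − 6·68/(7·48) = 1 − 408/336 = -0.214

-0.214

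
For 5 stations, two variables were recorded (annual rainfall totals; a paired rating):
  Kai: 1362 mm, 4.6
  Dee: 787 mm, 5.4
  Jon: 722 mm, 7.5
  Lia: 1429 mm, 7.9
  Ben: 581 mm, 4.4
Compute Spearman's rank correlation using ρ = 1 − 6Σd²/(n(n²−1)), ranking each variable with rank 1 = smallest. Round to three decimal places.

0.600

Ranks of variable 1: 4, 3, 2, 5, 1
Ranks of variable 2: 2, 3, 4, 5, 1
d = r₁ − r₂: 2, 0, -2, 0, 0
d²: 4, 0, 4, 0, 0; Σd² = 8
ρ = 1 − 6·8/(5·24) = 1 − 48/120 = 0.600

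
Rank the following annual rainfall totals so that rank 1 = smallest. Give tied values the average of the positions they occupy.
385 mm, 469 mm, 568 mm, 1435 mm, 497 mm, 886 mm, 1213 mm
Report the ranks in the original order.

Sorted (ascending): 385, 469, 497, 568, 886, 1213, 1435
No ties — each value takes its position as its rank.

1, 2, 4, 7, 3, 5, 6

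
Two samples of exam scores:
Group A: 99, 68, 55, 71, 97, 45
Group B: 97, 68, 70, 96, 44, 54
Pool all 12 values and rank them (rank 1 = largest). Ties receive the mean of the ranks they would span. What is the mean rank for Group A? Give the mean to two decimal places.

Sorted (descending): 99, 97, 97, 96, 71, 70, 68, 68, 55, 54, 45, 44
The 2 values of 97 occupy positions 2–3 → average rank (2+3)/2 = 2.5.
The 2 values of 68 occupy positions 7–8 → average rank (7+8)/2 = 7.5.
Group A values → pooled ranks: 99→1, 68→7.5, 55→9, 71→5, 97→2.5, 45→11
Mean rank = (1 + 7.5 + 9 + 5 + 2.5 + 11) / 6 = 6.00

6.00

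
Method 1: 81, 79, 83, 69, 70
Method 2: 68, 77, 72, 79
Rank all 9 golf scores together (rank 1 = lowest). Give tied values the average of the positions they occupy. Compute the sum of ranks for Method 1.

28.5

Sorted (ascending): 68, 69, 70, 72, 77, 79, 79, 81, 83
The 2 values of 79 occupy positions 6–7 → average rank (6+7)/2 = 6.5.
Method 1 values → pooled ranks: 81→8, 79→6.5, 83→9, 69→2, 70→3
Rank sum = 8 + 6.5 + 9 + 2 + 3 = 28.5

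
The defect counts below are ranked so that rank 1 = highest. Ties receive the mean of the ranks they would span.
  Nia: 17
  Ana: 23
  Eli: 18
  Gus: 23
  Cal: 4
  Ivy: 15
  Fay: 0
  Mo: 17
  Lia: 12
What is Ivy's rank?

Sorted (descending): 23, 23, 18, 17, 17, 15, 12, 4, 0
The 2 values of 23 occupy positions 1–2 → average rank (1+2)/2 = 1.5.
The 2 values of 17 occupy positions 4–5 → average rank (4+5)/2 = 4.5.
Ivy has value 15 → rank 6.

6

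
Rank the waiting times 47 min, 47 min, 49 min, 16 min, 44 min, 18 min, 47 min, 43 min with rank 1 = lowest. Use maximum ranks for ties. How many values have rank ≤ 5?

Sorted (ascending): 16, 18, 43, 44, 47, 47, 47, 49
The 3 values of 47 occupy positions 5–7 → each gets rank 7.
Ranks ≤ 5: {1, 2, 3, 4} → 4 values.

4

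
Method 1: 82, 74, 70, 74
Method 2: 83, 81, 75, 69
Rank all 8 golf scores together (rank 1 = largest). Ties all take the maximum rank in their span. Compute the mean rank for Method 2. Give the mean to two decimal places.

Sorted (descending): 83, 82, 81, 75, 74, 74, 70, 69
The 2 values of 74 occupy positions 5–6 → each gets rank 6.
Method 2 values → pooled ranks: 83→1, 81→3, 75→4, 69→8
Mean rank = (1 + 3 + 4 + 8) / 4 = 4.00

4.00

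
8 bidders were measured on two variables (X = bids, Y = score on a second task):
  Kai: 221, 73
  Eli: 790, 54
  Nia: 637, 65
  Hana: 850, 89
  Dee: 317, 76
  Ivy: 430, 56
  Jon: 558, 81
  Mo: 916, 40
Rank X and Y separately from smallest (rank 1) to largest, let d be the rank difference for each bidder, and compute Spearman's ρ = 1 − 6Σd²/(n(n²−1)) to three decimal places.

Ranks of variable 1: 1, 6, 5, 7, 2, 3, 4, 8
Ranks of variable 2: 5, 2, 4, 8, 6, 3, 7, 1
d = r₁ − r₂: -4, 4, 1, -1, -4, 0, -3, 7
d²: 16, 16, 1, 1, 16, 0, 9, 49; Σd² = 108
ρ = 1 − 6·108/(8·63) = 1 − 648/504 = -0.286

-0.286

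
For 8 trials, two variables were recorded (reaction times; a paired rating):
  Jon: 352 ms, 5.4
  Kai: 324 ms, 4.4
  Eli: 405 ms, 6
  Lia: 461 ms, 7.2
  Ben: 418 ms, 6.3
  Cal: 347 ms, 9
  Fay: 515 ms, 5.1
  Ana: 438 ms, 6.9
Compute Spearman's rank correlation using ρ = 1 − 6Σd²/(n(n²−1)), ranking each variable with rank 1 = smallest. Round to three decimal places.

0.143

Ranks of variable 1: 3, 1, 4, 7, 5, 2, 8, 6
Ranks of variable 2: 3, 1, 4, 7, 5, 8, 2, 6
d = r₁ − r₂: 0, 0, 0, 0, 0, -6, 6, 0
d²: 0, 0, 0, 0, 0, 36, 36, 0; Σd² = 72
ρ = 1 − 6·72/(8·63) = 1 − 432/504 = 0.143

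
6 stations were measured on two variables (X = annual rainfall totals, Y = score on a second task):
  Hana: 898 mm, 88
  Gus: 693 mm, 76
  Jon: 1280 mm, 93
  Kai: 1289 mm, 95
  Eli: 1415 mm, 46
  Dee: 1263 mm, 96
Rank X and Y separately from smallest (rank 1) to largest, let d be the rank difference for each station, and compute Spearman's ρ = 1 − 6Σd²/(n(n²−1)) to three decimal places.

-0.029

Ranks of variable 1: 2, 1, 4, 5, 6, 3
Ranks of variable 2: 3, 2, 4, 5, 1, 6
d = r₁ − r₂: -1, -1, 0, 0, 5, -3
d²: 1, 1, 0, 0, 25, 9; Σd² = 36
ρ = 1 − 6·36/(6·35) = 1 − 216/210 = -0.029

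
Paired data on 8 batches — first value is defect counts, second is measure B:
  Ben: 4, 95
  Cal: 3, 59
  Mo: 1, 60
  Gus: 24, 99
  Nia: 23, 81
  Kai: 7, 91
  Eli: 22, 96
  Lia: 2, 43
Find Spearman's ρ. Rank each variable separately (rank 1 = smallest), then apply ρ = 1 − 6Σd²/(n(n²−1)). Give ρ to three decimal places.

0.762

Ranks of variable 1: 4, 3, 1, 8, 7, 5, 6, 2
Ranks of variable 2: 6, 2, 3, 8, 4, 5, 7, 1
d = r₁ − r₂: -2, 1, -2, 0, 3, 0, -1, 1
d²: 4, 1, 4, 0, 9, 0, 1, 1; Σd² = 20
ρ = 1 − 6·20/(8·63) = 1 − 120/504 = 0.762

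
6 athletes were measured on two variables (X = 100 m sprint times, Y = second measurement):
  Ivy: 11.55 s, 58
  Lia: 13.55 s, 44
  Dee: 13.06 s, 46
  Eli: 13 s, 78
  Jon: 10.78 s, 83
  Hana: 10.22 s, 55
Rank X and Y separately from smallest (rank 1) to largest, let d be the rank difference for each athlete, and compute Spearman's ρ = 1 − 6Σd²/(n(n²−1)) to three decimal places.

Ranks of variable 1: 3, 6, 5, 4, 2, 1
Ranks of variable 2: 4, 1, 2, 5, 6, 3
d = r₁ − r₂: -1, 5, 3, -1, -4, -2
d²: 1, 25, 9, 1, 16, 4; Σd² = 56
ρ = 1 − 6·56/(6·35) = 1 − 336/210 = -0.600

-0.600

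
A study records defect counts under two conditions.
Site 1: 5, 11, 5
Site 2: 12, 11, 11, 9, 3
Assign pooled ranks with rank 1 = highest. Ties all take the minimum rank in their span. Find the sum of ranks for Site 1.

Sorted (descending): 12, 11, 11, 11, 9, 5, 5, 3
The 3 values of 11 occupy positions 2–4 → each gets rank 2.
The 2 values of 5 occupy positions 6–7 → each gets rank 6.
Site 1 values → pooled ranks: 5→6, 11→2, 5→6
Rank sum = 6 + 2 + 6 = 14

14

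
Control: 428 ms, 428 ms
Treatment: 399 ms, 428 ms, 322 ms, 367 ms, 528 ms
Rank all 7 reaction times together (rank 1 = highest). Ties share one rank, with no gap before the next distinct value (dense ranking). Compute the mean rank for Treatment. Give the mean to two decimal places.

Sorted (descending): 528, 428, 428, 428, 399, 367, 322
The 3 values of 428 share dense rank 2.
Remaining distinct values take the next consecutive integers.
Treatment values → pooled ranks: 399→3, 428→2, 322→5, 367→4, 528→1
Mean rank = (3 + 2 + 5 + 4 + 1) / 5 = 3.00

3.00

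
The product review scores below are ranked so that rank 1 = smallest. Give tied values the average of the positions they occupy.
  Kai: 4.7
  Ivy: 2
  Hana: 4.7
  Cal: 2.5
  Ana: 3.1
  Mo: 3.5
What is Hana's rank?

5.5

Sorted (ascending): 2, 2.5, 3.1, 3.5, 4.7, 4.7
The 2 values of 4.7 occupy positions 5–6 → average rank (5+6)/2 = 5.5.
Hana has value 4.7 → rank 5.5.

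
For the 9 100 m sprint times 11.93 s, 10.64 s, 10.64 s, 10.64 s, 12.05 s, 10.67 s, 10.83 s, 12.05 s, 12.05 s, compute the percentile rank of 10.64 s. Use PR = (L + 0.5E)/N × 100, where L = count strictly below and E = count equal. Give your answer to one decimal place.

N = 9.
Strictly below 10.64: 0. Equal to 10.64: 3.
PR = (0 + 0.5·3)/9 × 100 = 16.7

16.7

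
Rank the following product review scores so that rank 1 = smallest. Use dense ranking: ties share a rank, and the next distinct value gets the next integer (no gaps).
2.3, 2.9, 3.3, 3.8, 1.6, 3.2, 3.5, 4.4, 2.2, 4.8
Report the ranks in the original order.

Sorted (ascending): 1.6, 2.2, 2.3, 2.9, 3.2, 3.3, 3.5, 3.8, 4.4, 4.8
No ties — each value takes its position as its rank.

3, 4, 6, 8, 1, 5, 7, 9, 2, 10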